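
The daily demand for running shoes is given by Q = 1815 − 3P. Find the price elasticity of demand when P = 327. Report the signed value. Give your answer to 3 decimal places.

-1.176

At P = 327, Q = 834.
dQ/dP = −3.
ε = (dQ/dP)(P/Q) = (-3)(327/834).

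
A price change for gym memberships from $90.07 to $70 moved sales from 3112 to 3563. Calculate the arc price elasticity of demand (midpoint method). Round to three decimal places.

-0.539

ΔQ = 3563 − 3112 = 451; ΔP = 70 − 90.07 = -20.07.
Midpoints: P̄ = 80.03, Q̄ = 3337.5.
ε = (ΔQ/ΔP)(P̄/Q̄) = (451/-20.07)(80.03/3337.5).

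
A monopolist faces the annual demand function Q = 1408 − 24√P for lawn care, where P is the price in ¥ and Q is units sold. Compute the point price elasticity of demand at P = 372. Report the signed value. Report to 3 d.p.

-0.245

At P = 372, Q = 945.105.
dQ/dP = −24/(2√P) = -0.622.
ε = (dQ/dP)(P/Q) = (-0.622)(372/945.105).
|ε| < 1, so demand is inelastic at this price.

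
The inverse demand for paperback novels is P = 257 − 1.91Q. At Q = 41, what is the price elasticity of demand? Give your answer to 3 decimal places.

-2.282

At Q = 41, P = 257 − 1.91(41) = 178.69.
dP/dQ = −1.91, so dQ/dP = 1/(−1.91) = -0.524.
ε = (dQ/dP)(P/Q) = (-0.524)(178.69/41).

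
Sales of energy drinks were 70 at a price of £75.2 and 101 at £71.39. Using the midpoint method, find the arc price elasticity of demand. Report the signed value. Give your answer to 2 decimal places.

ΔQ = 101 − 70 = 31; ΔP = 71.39 − 75.2 = -3.81.
Midpoints: P̄ = 73.30, Q̄ = 85.5.
ε = (ΔQ/ΔP)(P̄/Q̄) = (31/-3.81)(73.30/85.5).

-6.98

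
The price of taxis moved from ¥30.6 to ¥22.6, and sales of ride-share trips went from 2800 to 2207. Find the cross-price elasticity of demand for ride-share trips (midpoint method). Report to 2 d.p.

ΔQ_x = 2207 − 2800 = -593; ΔP_y = 22.6 − 30.6 = -8.
Midpoints: P̄_y = 26.60, Q̄_x = 2503.5.
ε_xy = (ΔQ_x/ΔP_y)(P̄_y/Q̄_x) = (-593/-8)(26.60/2503.5).
ε_xy > 0, so the goods are substitutes.

0.79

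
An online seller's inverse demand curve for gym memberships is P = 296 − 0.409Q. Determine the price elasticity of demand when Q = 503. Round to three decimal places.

-0.439

At Q = 503, P = 296 − 0.409(503) = 90.27.
dP/dQ = −0.409, so dQ/dP = 1/(−0.409) = -2.445.
ε = (dQ/dP)(P/Q) = (-2.445)(90.27/503).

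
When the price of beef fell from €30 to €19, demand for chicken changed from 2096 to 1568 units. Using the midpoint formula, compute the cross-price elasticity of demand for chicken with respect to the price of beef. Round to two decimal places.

ΔQ_x = 1568 − 2096 = -528; ΔP_y = 19 − 30 = -11.
Midpoints: P̄_y = 24.50, Q̄_x = 1832.0.
ε_xy = (ΔQ_x/ΔP_y)(P̄_y/Q̄_x) = (-528/-11)(24.50/1832.0).

0.64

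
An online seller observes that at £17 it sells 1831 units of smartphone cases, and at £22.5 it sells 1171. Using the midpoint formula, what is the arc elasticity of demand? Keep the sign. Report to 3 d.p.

-1.579

ΔQ = 1171 − 1831 = -660; ΔP = 22.5 − 17 = 5.5.
Midpoints: P̄ = 19.75, Q̄ = 1501.0.
ε = (ΔQ/ΔP)(P̄/Q̄) = (-660/5.5)(19.75/1501.0).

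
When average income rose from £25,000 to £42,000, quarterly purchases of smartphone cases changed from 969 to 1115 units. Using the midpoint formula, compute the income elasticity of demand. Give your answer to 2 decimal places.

ΔQ = 146, ΔI = 17000. Midpoints: Ī = 33,500, Q̄ = 1042.0.
ε_I = (ΔQ/ΔI)(Ī/Q̄) = (146/17000)(33500/1042.0).
ε_I > 0, so the good is normal.

0.28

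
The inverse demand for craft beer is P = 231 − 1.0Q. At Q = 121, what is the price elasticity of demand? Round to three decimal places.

-0.909

At Q = 121, P = 231 − 1.0(121) = 110.00.
dP/dQ = −1.0, so dQ/dP = 1/(−1.0) = -1.000.
ε = (dQ/dP)(P/Q) = (-1.000)(110.00/121).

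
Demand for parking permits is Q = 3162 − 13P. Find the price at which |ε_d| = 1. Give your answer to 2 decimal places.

For linear demand Q = a − bP, ε = −bP/(a − bP). |ε| = 1 when bP = a − bP, i.e. P = a/(2b).
P = 3162/(2·13) = 3162/26 = 121.6154.

121.62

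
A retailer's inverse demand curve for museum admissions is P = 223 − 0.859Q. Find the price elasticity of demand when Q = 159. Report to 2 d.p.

-0.63

At Q = 159, P = 223 − 0.859(159) = 86.42.
dP/dQ = −0.859, so dQ/dP = 1/(−0.859) = -1.164.
ε = (dQ/dP)(P/Q) = (-1.164)(86.42/159).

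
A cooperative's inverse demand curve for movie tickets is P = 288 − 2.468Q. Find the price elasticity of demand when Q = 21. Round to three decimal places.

-4.557

At Q = 21, P = 288 − 2.468(21) = 236.17.
dP/dQ = −2.468, so dQ/dP = 1/(−2.468) = -0.405.
ε = (dQ/dP)(P/Q) = (-0.405)(236.17/21).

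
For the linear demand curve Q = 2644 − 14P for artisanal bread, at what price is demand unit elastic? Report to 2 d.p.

For linear demand Q = a − bP, ε = −bP/(a − bP). |ε| = 1 when bP = a − bP, i.e. P = a/(2b).
P = 2644/(2·14) = 2644/28 = 94.4286.

94.43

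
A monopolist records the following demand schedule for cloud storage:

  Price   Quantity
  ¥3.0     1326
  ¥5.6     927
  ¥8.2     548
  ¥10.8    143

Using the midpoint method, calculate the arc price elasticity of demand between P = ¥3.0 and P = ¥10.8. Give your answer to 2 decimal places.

-1.42

At P = 3.0, Q = 1326; at P = 10.8, Q = 143.
ΔQ = -1183, ΔP = 7.8. Midpoints: P̄ = 6.90, Q̄ = 734.5.
ε = (ΔQ/ΔP)(P̄/Q̄) = (-1183/7.8)(6.90/734.5).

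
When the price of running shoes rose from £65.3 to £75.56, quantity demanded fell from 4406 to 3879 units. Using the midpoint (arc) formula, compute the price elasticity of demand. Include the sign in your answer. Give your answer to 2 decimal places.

-0.87

ΔQ = 3879 − 4406 = -527; ΔP = 75.56 − 65.3 = 10.26.
Midpoints: P̄ = 70.43, Q̄ = 4142.5.
ε = (ΔQ/ΔP)(P̄/Q̄) = (-527/10.26)(70.43/4142.5).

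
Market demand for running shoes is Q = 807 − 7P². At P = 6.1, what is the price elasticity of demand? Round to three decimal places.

At P = 6.1, Q = 546.530.
dQ/dP = −14P = -85.400.
ε = (dQ/dP)(P/Q) = (-85.400)(6.1/546.530).
|ε| < 1, so demand is inelastic at this price.

-0.953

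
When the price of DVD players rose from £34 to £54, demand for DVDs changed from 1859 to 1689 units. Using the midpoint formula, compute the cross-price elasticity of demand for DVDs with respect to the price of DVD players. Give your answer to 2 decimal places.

ΔQ_x = 1689 − 1859 = -170; ΔP_y = 54 − 34 = 20.
Midpoints: P̄_y = 44.00, Q̄_x = 1774.0.
ε_xy = (ΔQ_x/ΔP_y)(P̄_y/Q̄_x) = (-170/20)(44.00/1774.0).
ε_xy < 0, so the goods are complements.

-0.21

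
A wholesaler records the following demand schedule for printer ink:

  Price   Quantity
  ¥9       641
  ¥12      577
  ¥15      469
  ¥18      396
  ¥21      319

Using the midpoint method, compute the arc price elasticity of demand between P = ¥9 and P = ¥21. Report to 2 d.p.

At P = 9, Q = 641; at P = 21, Q = 319.
ΔQ = -322, ΔP = 12. Midpoints: P̄ = 15.00, Q̄ = 480.0.
ε = (ΔQ/ΔP)(P̄/Q̄) = (-322/12)(15.00/480.0).

-0.84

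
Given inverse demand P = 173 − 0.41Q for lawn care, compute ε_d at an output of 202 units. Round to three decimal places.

-1.089

At Q = 202, P = 173 − 0.41(202) = 90.18.
dP/dQ = −0.41, so dQ/dP = 1/(−0.41) = -2.439.
ε = (dQ/dP)(P/Q) = (-2.439)(90.18/202).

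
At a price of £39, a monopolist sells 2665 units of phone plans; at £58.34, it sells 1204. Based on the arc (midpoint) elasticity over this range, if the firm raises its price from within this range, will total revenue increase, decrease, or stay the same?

decrease

Arc ε = (-1461/19.34)(48.67/1934.5) ≈ -1.901.
|ε| = 1.90 > 1, so demand is elastic. A price rise therefore reduces total revenue.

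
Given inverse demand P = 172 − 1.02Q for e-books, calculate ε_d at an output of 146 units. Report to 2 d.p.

-0.15

At Q = 146, P = 172 − 1.02(146) = 23.08.
dP/dQ = −1.02, so dQ/dP = 1/(−1.02) = -0.980.
ε = (dQ/dP)(P/Q) = (-0.980)(23.08/146).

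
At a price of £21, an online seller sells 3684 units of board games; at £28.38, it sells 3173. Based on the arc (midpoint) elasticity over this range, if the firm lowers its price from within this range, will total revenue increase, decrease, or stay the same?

Arc ε = (-511/7.38)(24.69/3428.5) ≈ -0.499.
|ε| = 0.50 < 1, so demand is inelastic. A price cut therefore reduces total revenue.

decrease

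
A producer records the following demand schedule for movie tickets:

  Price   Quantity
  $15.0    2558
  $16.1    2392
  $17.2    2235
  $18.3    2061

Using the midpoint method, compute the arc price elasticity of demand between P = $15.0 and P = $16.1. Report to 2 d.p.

-0.95

At P = 15.0, Q = 2558; at P = 16.1, Q = 2392.
ΔQ = -166, ΔP = 1.1. Midpoints: P̄ = 15.55, Q̄ = 2475.0.
ε = (ΔQ/ΔP)(P̄/Q̄) = (-166/1.1)(15.55/2475.0).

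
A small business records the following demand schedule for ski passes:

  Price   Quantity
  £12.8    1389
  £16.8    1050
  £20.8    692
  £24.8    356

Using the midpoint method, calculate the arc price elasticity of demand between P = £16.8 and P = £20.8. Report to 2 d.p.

At P = 16.8, Q = 1050; at P = 20.8, Q = 692.
ΔQ = -358, ΔP = 4.0. Midpoints: P̄ = 18.80, Q̄ = 871.0.
ε = (ΔQ/ΔP)(P̄/Q̄) = (-358/4.0)(18.80/871.0).

-1.93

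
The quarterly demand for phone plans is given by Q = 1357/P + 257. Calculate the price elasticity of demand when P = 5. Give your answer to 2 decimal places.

At P = 5, Q = 528.400.
dQ/dP = −1357/P² = -54.280.
ε = (dQ/dP)(P/Q) = (-54.280)(5/528.400).
|ε| < 1, so demand is inelastic at this price.

-0.51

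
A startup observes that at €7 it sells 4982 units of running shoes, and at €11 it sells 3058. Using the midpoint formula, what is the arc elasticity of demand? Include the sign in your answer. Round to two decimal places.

ΔQ = 3058 − 4982 = -1924; ΔP = 11 − 7 = 4.
Midpoints: P̄ = 9.00, Q̄ = 4020.0.
ε = (ΔQ/ΔP)(P̄/Q̄) = (-1924/4)(9.00/4020.0).

-1.08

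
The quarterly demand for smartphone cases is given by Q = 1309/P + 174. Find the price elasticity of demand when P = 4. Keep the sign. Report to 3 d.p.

At P = 4, Q = 501.250.
dQ/dP = −1309/P² = -81.812.
ε = (dQ/dP)(P/Q) = (-81.812)(4/501.250).

-0.653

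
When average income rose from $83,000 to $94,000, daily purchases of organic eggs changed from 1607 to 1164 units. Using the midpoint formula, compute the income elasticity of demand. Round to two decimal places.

ΔQ = -443, ΔI = 11000. Midpoints: Ī = 88,500, Q̄ = 1385.5.
ε_I = (ΔQ/ΔI)(Ī/Q̄) = (-443/11000)(88500/1385.5).

-2.57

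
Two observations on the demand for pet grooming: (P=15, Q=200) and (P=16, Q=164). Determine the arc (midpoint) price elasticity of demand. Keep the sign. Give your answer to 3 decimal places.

ΔQ = 164 − 200 = -36; ΔP = 16 − 15 = 1.
Midpoints: P̄ = 15.50, Q̄ = 182.0.
ε = (ΔQ/ΔP)(P̄/Q̄) = (-36/1)(15.50/182.0).

-3.066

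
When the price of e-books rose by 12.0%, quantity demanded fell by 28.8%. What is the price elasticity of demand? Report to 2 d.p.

-2.40

ε = %ΔQ / %ΔP = (-28.8)/(12.0) = -2.400.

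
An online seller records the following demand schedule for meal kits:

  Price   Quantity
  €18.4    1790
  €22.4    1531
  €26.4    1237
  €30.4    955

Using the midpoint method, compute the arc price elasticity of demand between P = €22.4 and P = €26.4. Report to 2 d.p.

-1.30

At P = 22.4, Q = 1531; at P = 26.4, Q = 1237.
ΔQ = -294, ΔP = 4.0. Midpoints: P̄ = 24.40, Q̄ = 1384.0.
ε = (ΔQ/ΔP)(P̄/Q̄) = (-294/4.0)(24.40/1384.0).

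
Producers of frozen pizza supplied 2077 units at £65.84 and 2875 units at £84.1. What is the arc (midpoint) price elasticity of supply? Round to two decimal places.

1.32

ΔQ = 2875 − 2077 = 798; ΔP = 84.1 − 65.84 = 18.26.
Midpoints: P̄ = 74.97, Q̄ = 2476.0.
ε_s = (ΔQ/ΔP)(P̄/Q̄) = (798/18.26)(74.97/2476.0).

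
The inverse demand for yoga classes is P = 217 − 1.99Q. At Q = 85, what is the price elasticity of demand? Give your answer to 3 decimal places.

At Q = 85, P = 217 − 1.99(85) = 47.85.
dP/dQ = −1.99, so dQ/dP = 1/(−1.99) = -0.503.
ε = (dQ/dP)(P/Q) = (-0.503)(47.85/85).

-0.283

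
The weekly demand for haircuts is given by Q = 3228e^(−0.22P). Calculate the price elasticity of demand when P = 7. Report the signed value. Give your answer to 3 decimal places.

At P = 7, Q = 692.022.
dQ/dP = −0.22·3228e^(−0.22P) = −0.22Q = -152.245.
ε = (dQ/dP)(P/Q) = (-152.245)(7/692.022).
|ε| > 1, so demand is elastic at this price.

-1.540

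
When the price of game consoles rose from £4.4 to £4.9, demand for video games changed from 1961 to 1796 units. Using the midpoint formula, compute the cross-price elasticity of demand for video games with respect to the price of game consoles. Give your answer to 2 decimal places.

ΔQ_x = 1796 − 1961 = -165; ΔP_y = 4.9 − 4.4 = 0.5.
Midpoints: P̄_y = 4.65, Q̄_x = 1878.5.
ε_xy = (ΔQ_x/ΔP_y)(P̄_y/Q̄_x) = (-165/0.5)(4.65/1878.5).

-0.82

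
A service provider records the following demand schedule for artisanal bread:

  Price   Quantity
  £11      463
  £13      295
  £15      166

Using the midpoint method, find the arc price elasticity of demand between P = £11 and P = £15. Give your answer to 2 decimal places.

At P = 11, Q = 463; at P = 15, Q = 166.
ΔQ = -297, ΔP = 4. Midpoints: P̄ = 13.00, Q̄ = 314.5.
ε = (ΔQ/ΔP)(P̄/Q̄) = (-297/4)(13.00/314.5).

-3.07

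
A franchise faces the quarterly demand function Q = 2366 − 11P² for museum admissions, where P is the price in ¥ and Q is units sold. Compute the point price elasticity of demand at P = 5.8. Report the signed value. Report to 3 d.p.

At P = 5.8, Q = 1995.960.
dQ/dP = −22P = -127.600.
ε = (dQ/dP)(P/Q) = (-127.600)(5.8/1995.960).

-0.371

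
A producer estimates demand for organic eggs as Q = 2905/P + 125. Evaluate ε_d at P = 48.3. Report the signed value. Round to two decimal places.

-0.32

At P = 48.3, Q = 185.145.
dQ/dP = −2905/P² = -1.245.
ε = (dQ/dP)(P/Q) = (-1.245)(48.3/185.145).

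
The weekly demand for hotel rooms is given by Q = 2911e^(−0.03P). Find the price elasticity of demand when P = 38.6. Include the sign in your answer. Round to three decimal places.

-1.158

At P = 38.6, Q = 914.385.
dQ/dP = −0.03·2911e^(−0.03P) = −0.03Q = -27.432.
ε = (dQ/dP)(P/Q) = (-27.432)(38.6/914.385).
|ε| > 1, so demand is elastic at this price.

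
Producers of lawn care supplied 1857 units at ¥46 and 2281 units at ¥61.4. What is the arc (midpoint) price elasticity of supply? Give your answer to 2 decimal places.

ΔQ = 2281 − 1857 = 424; ΔP = 61.4 − 46 = 15.4.
Midpoints: P̄ = 53.70, Q̄ = 2069.0.
ε_s = (ΔQ/ΔP)(P̄/Q̄) = (424/15.4)(53.70/2069.0).

0.71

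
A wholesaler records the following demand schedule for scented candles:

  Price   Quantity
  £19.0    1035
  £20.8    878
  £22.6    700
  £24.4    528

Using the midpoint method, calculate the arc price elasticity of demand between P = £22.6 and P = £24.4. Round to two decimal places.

-3.66

At P = 22.6, Q = 700; at P = 24.4, Q = 528.
ΔQ = -172, ΔP = 1.8. Midpoints: P̄ = 23.50, Q̄ = 614.0.
ε = (ΔQ/ΔP)(P̄/Q̄) = (-172/1.8)(23.50/614.0).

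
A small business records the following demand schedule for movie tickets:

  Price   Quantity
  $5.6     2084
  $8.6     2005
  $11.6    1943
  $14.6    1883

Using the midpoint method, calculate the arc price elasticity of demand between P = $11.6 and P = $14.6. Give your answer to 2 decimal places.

-0.14

At P = 11.6, Q = 1943; at P = 14.6, Q = 1883.
ΔQ = -60, ΔP = 3.0. Midpoints: P̄ = 13.10, Q̄ = 1913.0.
ε = (ΔQ/ΔP)(P̄/Q̄) = (-60/3.0)(13.10/1913.0).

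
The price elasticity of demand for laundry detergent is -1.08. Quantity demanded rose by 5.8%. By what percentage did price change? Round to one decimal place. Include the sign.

-5.4%

%ΔP ≈ %ΔQ / ε = (5.8%)/(-1.08) = -5.37%.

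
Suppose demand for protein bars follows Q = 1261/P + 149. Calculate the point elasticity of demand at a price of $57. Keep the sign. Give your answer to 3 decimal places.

At P = 57, Q = 171.123.
dQ/dP = −1261/P² = -0.388.
ε = (dQ/dP)(P/Q) = (-0.388)(57/171.123).
|ε| < 1, so demand is inelastic at this price.

-0.129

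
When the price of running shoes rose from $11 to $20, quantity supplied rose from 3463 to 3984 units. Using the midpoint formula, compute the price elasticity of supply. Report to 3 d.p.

ΔQ = 3984 − 3463 = 521; ΔP = 20 − 11 = 9.
Midpoints: P̄ = 15.50, Q̄ = 3723.5.
ε_s = (ΔQ/ΔP)(P̄/Q̄) = (521/9)(15.50/3723.5).

0.241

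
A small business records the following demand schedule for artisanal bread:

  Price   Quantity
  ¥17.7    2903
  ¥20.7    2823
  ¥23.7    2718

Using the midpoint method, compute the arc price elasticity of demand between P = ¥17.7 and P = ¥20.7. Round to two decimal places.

At P = 17.7, Q = 2903; at P = 20.7, Q = 2823.
ΔQ = -80, ΔP = 3.0. Midpoints: P̄ = 19.20, Q̄ = 2863.0.
ε = (ΔQ/ΔP)(P̄/Q̄) = (-80/3.0)(19.20/2863.0).

-0.18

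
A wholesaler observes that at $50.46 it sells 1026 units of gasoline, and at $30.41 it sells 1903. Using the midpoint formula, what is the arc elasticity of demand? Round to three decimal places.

-1.208

ΔQ = 1903 − 1026 = 877; ΔP = 30.41 − 50.46 = -20.05.
Midpoints: P̄ = 40.44, Q̄ = 1464.5.
ε = (ΔQ/ΔP)(P̄/Q̄) = (877/-20.05)(40.44/1464.5).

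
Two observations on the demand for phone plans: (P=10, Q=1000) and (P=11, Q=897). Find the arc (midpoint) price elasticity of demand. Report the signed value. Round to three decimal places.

ΔQ = 897 − 1000 = -103; ΔP = 11 − 10 = 1.
Midpoints: P̄ = 10.50, Q̄ = 948.5.
ε = (ΔQ/ΔP)(P̄/Q̄) = (-103/1)(10.50/948.5).

-1.140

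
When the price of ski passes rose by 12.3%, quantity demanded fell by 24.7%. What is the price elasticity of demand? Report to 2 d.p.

-2.01

ε = %ΔQ / %ΔP = (-24.7)/(12.3) = -2.008.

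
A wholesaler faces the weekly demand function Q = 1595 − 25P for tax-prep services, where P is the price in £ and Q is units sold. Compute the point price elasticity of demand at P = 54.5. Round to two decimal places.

At P = 54.5, Q = 232.500.
dQ/dP = −25.
ε = (dQ/dP)(P/Q) = (-25)(54.5/232.500).

-5.86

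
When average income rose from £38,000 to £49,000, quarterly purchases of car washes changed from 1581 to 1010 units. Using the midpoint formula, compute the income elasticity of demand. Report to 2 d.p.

-1.74

ΔQ = -571, ΔI = 11000. Midpoints: Ī = 43,500, Q̄ = 1295.5.
ε_I = (ΔQ/ΔI)(Ī/Q̄) = (-571/11000)(43500/1295.5).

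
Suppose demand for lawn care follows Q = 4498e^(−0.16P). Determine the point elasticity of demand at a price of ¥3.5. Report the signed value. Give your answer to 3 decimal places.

At P = 3.5, Q = 2569.298.
dQ/dP = −0.16·4498e^(−0.16P) = −0.16Q = -411.088.
ε = (dQ/dP)(P/Q) = (-411.088)(3.5/2569.298).

-0.560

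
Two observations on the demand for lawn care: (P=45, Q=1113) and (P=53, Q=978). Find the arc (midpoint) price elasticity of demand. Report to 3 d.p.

-0.791

ΔQ = 978 − 1113 = -135; ΔP = 53 − 45 = 8.
Midpoints: P̄ = 49.00, Q̄ = 1045.5.
ε = (ΔQ/ΔP)(P̄/Q̄) = (-135/8)(49.00/1045.5).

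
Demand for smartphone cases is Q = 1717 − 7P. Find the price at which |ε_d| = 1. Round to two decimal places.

For linear demand Q = a − bP, ε = −bP/(a − bP). |ε| = 1 when bP = a − bP, i.e. P = a/(2b).
P = 1717/(2·7) = 1717/14 = 122.6429.

122.64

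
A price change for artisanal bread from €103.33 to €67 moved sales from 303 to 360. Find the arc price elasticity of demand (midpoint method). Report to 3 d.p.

ΔQ = 360 − 303 = 57; ΔP = 67 − 103.33 = -36.33.
Midpoints: P̄ = 85.16, Q̄ = 331.5.
ε = (ΔQ/ΔP)(P̄/Q̄) = (57/-36.33)(85.16/331.5).

-0.403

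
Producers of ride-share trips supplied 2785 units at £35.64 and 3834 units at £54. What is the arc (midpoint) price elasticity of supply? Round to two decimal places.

ΔQ = 3834 − 2785 = 1049; ΔP = 54 − 35.64 = 18.36.
Midpoints: P̄ = 44.82, Q̄ = 3309.5.
ε_s = (ΔQ/ΔP)(P̄/Q̄) = (1049/18.36)(44.82/3309.5).

0.77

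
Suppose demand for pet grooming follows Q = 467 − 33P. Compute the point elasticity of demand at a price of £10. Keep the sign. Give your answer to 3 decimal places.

At P = 10, Q = 137.
dQ/dP = −33.
ε = (dQ/dP)(P/Q) = (-33)(10/137).

-2.409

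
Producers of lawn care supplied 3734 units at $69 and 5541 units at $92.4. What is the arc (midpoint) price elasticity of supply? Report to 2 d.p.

1.34

ΔQ = 5541 − 3734 = 1807; ΔP = 92.4 − 69 = 23.4.
Midpoints: P̄ = 80.70, Q̄ = 4637.5.
ε_s = (ΔQ/ΔP)(P̄/Q̄) = (1807/23.4)(80.70/4637.5).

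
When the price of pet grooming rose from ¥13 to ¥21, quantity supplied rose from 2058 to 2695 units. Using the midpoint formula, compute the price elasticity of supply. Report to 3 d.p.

0.570

ΔQ = 2695 − 2058 = 637; ΔP = 21 − 13 = 8.
Midpoints: P̄ = 17.00, Q̄ = 2376.5.
ε_s = (ΔQ/ΔP)(P̄/Q̄) = (637/8)(17.00/2376.5).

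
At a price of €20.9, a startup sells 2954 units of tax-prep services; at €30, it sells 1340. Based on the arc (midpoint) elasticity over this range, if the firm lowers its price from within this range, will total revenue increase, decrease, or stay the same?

increase

Arc ε = (-1614/9.1)(25.45/2147.0) ≈ -2.102.
|ε| = 2.10 > 1, so demand is elastic. A price cut therefore raises total revenue.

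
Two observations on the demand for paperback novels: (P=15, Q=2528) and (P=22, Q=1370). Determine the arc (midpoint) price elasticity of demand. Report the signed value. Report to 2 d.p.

-1.57

ΔQ = 1370 − 2528 = -1158; ΔP = 22 − 15 = 7.
Midpoints: P̄ = 18.50, Q̄ = 1949.0.
ε = (ΔQ/ΔP)(P̄/Q̄) = (-1158/7)(18.50/1949.0).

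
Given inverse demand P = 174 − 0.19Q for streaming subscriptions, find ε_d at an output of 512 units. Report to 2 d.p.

-0.79

At Q = 512, P = 174 − 0.19(512) = 76.72.
dP/dQ = −0.19, so dQ/dP = 1/(−0.19) = -5.263.
ε = (dQ/dP)(P/Q) = (-5.263)(76.72/512).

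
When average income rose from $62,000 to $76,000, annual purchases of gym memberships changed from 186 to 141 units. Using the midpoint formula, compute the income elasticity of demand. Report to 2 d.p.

ΔQ = -45, ΔI = 14000. Midpoints: Ī = 69,000, Q̄ = 163.5.
ε_I = (ΔQ/ΔI)(Ī/Q̄) = (-45/14000)(69000/163.5).
ε_I < 0, so the good is inferior.

-1.36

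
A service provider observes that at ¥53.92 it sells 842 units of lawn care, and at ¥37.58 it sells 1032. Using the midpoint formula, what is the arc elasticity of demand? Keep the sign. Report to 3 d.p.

-0.568

ΔQ = 1032 − 842 = 190; ΔP = 37.58 − 53.92 = -16.34.
Midpoints: P̄ = 45.75, Q̄ = 937.0.
ε = (ΔQ/ΔP)(P̄/Q̄) = (190/-16.34)(45.75/937.0).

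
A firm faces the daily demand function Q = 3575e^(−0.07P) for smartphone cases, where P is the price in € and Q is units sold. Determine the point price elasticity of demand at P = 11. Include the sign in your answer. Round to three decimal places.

-0.770

At P = 11, Q = 1655.272.
dQ/dP = −0.07·3575e^(−0.07P) = −0.07Q = -115.869.
ε = (dQ/dP)(P/Q) = (-115.869)(11/1655.272).
|ε| < 1, so demand is inelastic at this price.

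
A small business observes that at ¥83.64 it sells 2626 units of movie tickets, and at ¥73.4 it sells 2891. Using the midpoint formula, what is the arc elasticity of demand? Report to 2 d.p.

-0.74

ΔQ = 2891 − 2626 = 265; ΔP = 73.4 − 83.64 = -10.24.
Midpoints: P̄ = 78.52, Q̄ = 2758.5.
ε = (ΔQ/ΔP)(P̄/Q̄) = (265/-10.24)(78.52/2758.5).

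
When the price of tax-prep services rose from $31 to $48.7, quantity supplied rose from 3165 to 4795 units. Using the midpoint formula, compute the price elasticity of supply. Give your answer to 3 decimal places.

0.922

ΔQ = 4795 − 3165 = 1630; ΔP = 48.7 − 31 = 17.7.
Midpoints: P̄ = 39.85, Q̄ = 3980.0.
ε_s = (ΔQ/ΔP)(P̄/Q̄) = (1630/17.7)(39.85/3980.0).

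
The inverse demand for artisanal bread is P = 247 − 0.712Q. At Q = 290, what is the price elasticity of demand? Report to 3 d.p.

-0.196

At Q = 290, P = 247 − 0.712(290) = 40.52.
dP/dQ = −0.712, so dQ/dP = 1/(−0.712) = -1.404.
ε = (dQ/dP)(P/Q) = (-1.404)(40.52/290).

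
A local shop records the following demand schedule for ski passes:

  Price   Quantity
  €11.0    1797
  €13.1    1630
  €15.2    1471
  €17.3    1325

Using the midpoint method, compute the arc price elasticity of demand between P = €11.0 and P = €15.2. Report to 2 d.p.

-0.62

At P = 11.0, Q = 1797; at P = 15.2, Q = 1471.
ΔQ = -326, ΔP = 4.2. Midpoints: P̄ = 13.10, Q̄ = 1634.0.
ε = (ΔQ/ΔP)(P̄/Q̄) = (-326/4.2)(13.10/1634.0).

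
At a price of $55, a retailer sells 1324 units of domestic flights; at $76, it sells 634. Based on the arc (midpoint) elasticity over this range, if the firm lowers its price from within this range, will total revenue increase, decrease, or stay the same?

Arc ε = (-690/21)(65.50/979.0) ≈ -2.198.
|ε| = 2.20 > 1, so demand is elastic. A price cut therefore raises total revenue.

increase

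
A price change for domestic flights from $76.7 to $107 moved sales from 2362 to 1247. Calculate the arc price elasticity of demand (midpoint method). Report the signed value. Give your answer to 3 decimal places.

-1.873

ΔQ = 1247 − 2362 = -1115; ΔP = 107 − 76.7 = 30.3.
Midpoints: P̄ = 91.85, Q̄ = 1804.5.
ε = (ΔQ/ΔP)(P̄/Q̄) = (-1115/30.3)(91.85/1804.5).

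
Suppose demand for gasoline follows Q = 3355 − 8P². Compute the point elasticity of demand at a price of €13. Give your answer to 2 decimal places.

-1.35

At P = 13, Q = 2003.
dQ/dP = −16P = -208.
ε = (dQ/dP)(P/Q) = (-208)(13/2003).
|ε| > 1, so demand is elastic at this price.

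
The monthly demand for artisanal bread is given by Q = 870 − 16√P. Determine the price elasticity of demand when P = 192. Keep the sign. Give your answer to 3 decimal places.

At P = 192, Q = 648.297.
dQ/dP = −16/(2√P) = -0.577.
ε = (dQ/dP)(P/Q) = (-0.577)(192/648.297).

-0.171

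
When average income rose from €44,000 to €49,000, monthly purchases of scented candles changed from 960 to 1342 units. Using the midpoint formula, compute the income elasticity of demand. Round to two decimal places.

ΔQ = 382, ΔI = 5000. Midpoints: Ī = 46,500, Q̄ = 1151.0.
ε_I = (ΔQ/ΔI)(Ī/Q̄) = (382/5000)(46500/1151.0).

3.09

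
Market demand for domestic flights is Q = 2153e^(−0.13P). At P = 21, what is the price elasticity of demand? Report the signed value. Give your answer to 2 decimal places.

At P = 21, Q = 140.417.
dQ/dP = −0.13·2153e^(−0.13P) = −0.13Q = -18.254.
ε = (dQ/dP)(P/Q) = (-18.254)(21/140.417).
|ε| > 1, so demand is elastic at this price.

-2.73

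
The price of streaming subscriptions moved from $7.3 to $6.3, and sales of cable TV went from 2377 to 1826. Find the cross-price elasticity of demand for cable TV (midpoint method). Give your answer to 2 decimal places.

1.78

ΔQ_x = 1826 − 2377 = -551; ΔP_y = 6.3 − 7.3 = -1.
Midpoints: P̄_y = 6.80, Q̄_x = 2101.5.
ε_xy = (ΔQ_x/ΔP_y)(P̄_y/Q̄_x) = (-551/-1)(6.80/2101.5).
ε_xy > 0, so the goods are substitutes.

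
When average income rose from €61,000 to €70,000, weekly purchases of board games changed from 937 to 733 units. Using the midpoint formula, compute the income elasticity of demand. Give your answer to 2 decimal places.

-1.78

ΔQ = -204, ΔI = 9000. Midpoints: Ī = 65,500, Q̄ = 835.0.
ε_I = (ΔQ/ΔI)(Ī/Q̄) = (-204/9000)(65500/835.0).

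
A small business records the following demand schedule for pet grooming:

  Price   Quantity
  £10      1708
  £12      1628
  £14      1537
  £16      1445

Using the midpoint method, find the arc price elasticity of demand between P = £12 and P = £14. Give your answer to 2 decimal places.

-0.37

At P = 12, Q = 1628; at P = 14, Q = 1537.
ΔQ = -91, ΔP = 2. Midpoints: P̄ = 13.00, Q̄ = 1582.5.
ε = (ΔQ/ΔP)(P̄/Q̄) = (-91/2)(13.00/1582.5).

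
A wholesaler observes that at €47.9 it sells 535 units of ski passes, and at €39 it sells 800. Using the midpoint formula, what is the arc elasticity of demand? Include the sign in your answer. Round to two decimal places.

ΔQ = 800 − 535 = 265; ΔP = 39 − 47.9 = -8.9.
Midpoints: P̄ = 43.45, Q̄ = 667.5.
ε = (ΔQ/ΔP)(P̄/Q̄) = (265/-8.9)(43.45/667.5).

-1.94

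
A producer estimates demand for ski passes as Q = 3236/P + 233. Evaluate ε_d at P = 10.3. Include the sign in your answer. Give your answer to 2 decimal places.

-0.57

At P = 10.3, Q = 547.175.
dQ/dP = −3236/P² = -30.502.
ε = (dQ/dP)(P/Q) = (-30.502)(10.3/547.175).
|ε| < 1, so demand is inelastic at this price.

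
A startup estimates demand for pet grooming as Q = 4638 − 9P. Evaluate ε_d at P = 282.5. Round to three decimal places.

-1.213

At P = 282.5, Q = 2095.500.
dQ/dP = −9.
ε = (dQ/dP)(P/Q) = (-9)(282.5/2095.500).
|ε| > 1, so demand is elastic at this price.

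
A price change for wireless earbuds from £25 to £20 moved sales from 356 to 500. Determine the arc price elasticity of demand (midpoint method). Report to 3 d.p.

-1.514

ΔQ = 500 − 356 = 144; ΔP = 20 − 25 = -5.
Midpoints: P̄ = 22.50, Q̄ = 428.0.
ε = (ΔQ/ΔP)(P̄/Q̄) = (144/-5)(22.50/428.0).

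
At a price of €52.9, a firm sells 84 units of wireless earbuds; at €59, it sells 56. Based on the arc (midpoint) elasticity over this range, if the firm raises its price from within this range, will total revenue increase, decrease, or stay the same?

Arc ε = (-28/6.1)(55.95/70.0) ≈ -3.669.
|ε| = 3.67 > 1, so demand is elastic. A price rise therefore reduces total revenue.

decrease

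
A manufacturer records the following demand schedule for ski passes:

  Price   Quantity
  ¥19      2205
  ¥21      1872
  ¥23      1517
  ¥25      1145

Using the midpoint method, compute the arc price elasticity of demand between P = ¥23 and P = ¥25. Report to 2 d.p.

-3.35

At P = 23, Q = 1517; at P = 25, Q = 1145.
ΔQ = -372, ΔP = 2. Midpoints: P̄ = 24.00, Q̄ = 1331.0.
ε = (ΔQ/ΔP)(P̄/Q̄) = (-372/2)(24.00/1331.0).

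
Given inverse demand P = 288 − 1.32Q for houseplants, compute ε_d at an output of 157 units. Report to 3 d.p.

At Q = 157, P = 288 − 1.32(157) = 80.76.
dP/dQ = −1.32, so dQ/dP = 1/(−1.32) = -0.758.
ε = (dQ/dP)(P/Q) = (-0.758)(80.76/157).

-0.390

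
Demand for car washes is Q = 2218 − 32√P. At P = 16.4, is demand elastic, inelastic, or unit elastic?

Q = 2088.410, dQ/dP = -3.951.
ε = (dQ/dP)(P/Q) ≈ -0.031.
|ε| = 0.03 < 1.

inelastic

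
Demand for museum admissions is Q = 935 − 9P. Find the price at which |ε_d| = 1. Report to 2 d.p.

For linear demand Q = a − bP, ε = −bP/(a − bP). |ε| = 1 when bP = a − bP, i.e. P = a/(2b).
P = 935/(2·9) = 935/18 = 51.9444.

51.94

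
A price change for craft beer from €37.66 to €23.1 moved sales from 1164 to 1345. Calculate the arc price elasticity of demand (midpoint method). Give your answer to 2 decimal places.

ΔQ = 1345 − 1164 = 181; ΔP = 23.1 − 37.66 = -14.56.
Midpoints: P̄ = 30.38, Q̄ = 1254.5.
ε = (ΔQ/ΔP)(P̄/Q̄) = (181/-14.56)(30.38/1254.5).

-0.30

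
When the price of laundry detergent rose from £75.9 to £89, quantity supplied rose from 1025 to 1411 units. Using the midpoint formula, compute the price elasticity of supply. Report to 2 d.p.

1.99

ΔQ = 1411 − 1025 = 386; ΔP = 89 − 75.9 = 13.1.
Midpoints: P̄ = 82.45, Q̄ = 1218.0.
ε_s = (ΔQ/ΔP)(P̄/Q̄) = (386/13.1)(82.45/1218.0).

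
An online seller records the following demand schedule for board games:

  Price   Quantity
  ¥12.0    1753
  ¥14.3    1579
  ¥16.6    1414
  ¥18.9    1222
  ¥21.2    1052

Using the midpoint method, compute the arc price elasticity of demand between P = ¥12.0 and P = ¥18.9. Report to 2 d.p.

At P = 12.0, Q = 1753; at P = 18.9, Q = 1222.
ΔQ = -531, ΔP = 6.9. Midpoints: P̄ = 15.45, Q̄ = 1487.5.
ε = (ΔQ/ΔP)(P̄/Q̄) = (-531/6.9)(15.45/1487.5).

-0.80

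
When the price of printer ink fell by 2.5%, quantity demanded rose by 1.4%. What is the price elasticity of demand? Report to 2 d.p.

ε = %ΔQ / %ΔP = (1.4)/(-2.5) = -0.560.

-0.56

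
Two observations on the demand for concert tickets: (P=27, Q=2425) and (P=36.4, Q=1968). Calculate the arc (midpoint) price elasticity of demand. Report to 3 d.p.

ΔQ = 1968 − 2425 = -457; ΔP = 36.4 − 27 = 9.4.
Midpoints: P̄ = 31.70, Q̄ = 2196.5.
ε = (ΔQ/ΔP)(P̄/Q̄) = (-457/9.4)(31.70/2196.5).

-0.702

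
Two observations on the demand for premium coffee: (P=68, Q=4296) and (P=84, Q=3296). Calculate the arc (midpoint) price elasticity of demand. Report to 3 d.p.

-1.251

ΔQ = 3296 − 4296 = -1000; ΔP = 84 − 68 = 16.
Midpoints: P̄ = 76.00, Q̄ = 3796.0.
ε = (ΔQ/ΔP)(P̄/Q̄) = (-1000/16)(76.00/3796.0).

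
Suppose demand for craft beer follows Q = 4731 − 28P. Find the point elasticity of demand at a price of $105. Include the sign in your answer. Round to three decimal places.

-1.642

At P = 105, Q = 1791.
dQ/dP = −28.
ε = (dQ/dP)(P/Q) = (-28)(105/1791).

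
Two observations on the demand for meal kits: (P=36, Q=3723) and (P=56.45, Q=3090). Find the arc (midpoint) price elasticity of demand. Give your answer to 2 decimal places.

-0.42

ΔQ = 3090 − 3723 = -633; ΔP = 56.45 − 36 = 20.45.
Midpoints: P̄ = 46.23, Q̄ = 3406.5.
ε = (ΔQ/ΔP)(P̄/Q̄) = (-633/20.45)(46.23/3406.5).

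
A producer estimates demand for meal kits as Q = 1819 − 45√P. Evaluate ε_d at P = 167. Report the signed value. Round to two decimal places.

-0.23

At P = 167, Q = 1237.472.
dQ/dP = −45/(2√P) = -1.741.
ε = (dQ/dP)(P/Q) = (-1.741)(167/1237.472).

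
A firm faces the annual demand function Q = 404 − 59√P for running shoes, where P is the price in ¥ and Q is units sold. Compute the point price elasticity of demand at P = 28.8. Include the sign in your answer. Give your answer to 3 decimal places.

At P = 28.8, Q = 87.373.
dQ/dP = −59/(2√P) = -5.497.
ε = (dQ/dP)(P/Q) = (-5.497)(28.8/87.373).

-1.812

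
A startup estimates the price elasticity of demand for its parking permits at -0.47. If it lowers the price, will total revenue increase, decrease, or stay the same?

decrease

|ε| = 0.47 < 1, so demand is inelastic. A price cut therefore reduces total revenue.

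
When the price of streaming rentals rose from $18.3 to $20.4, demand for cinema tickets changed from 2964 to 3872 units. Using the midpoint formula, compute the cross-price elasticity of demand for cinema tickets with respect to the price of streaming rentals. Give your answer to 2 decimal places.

2.45

ΔQ_x = 3872 − 2964 = 908; ΔP_y = 20.4 − 18.3 = 2.1.
Midpoints: P̄_y = 19.35, Q̄_x = 3418.0.
ε_xy = (ΔQ_x/ΔP_y)(P̄_y/Q̄_x) = (908/2.1)(19.35/3418.0).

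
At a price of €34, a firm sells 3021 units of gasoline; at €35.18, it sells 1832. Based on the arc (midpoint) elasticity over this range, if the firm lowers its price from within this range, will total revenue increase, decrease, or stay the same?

increase

Arc ε = (-1189/1.18)(34.59/2426.5) ≈ -14.364.
|ε| = 14.36 > 1, so demand is elastic. A price cut therefore raises total revenue.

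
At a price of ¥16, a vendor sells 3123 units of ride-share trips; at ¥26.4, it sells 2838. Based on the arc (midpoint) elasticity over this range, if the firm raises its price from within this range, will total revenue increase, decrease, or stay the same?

increase

Arc ε = (-285/10.4)(21.20/2980.5) ≈ -0.195.
|ε| = 0.19 < 1, so demand is inelastic. A price rise therefore raises total revenue.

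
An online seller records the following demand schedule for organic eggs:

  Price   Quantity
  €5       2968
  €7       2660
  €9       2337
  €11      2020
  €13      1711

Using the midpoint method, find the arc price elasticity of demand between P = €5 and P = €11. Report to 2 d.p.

At P = 5, Q = 2968; at P = 11, Q = 2020.
ΔQ = -948, ΔP = 6. Midpoints: P̄ = 8.00, Q̄ = 2494.0.
ε = (ΔQ/ΔP)(P̄/Q̄) = (-948/6)(8.00/2494.0).

-0.51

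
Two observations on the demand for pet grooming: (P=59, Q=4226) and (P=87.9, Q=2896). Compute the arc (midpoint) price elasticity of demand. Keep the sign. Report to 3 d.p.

ΔQ = 2896 − 4226 = -1330; ΔP = 87.9 − 59 = 28.9.
Midpoints: P̄ = 73.45, Q̄ = 3561.0.
ε = (ΔQ/ΔP)(P̄/Q̄) = (-1330/28.9)(73.45/3561.0).

-0.949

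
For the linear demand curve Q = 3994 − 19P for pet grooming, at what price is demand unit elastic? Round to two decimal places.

For linear demand Q = a − bP, ε = −bP/(a − bP). |ε| = 1 when bP = a − bP, i.e. P = a/(2b).
P = 3994/(2·19) = 3994/38 = 105.1053.

105.11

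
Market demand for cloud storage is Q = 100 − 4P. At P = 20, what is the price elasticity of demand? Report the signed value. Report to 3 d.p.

-4.000

At P = 20, Q = 20.
dQ/dP = −4.
ε = (dQ/dP)(P/Q) = (-4)(20/20).
|ε| > 1, so demand is elastic at this price.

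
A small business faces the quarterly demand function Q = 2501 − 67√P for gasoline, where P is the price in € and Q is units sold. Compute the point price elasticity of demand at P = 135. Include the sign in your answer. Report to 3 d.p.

-0.226

At P = 135, Q = 1722.530.
dQ/dP = −67/(2√P) = -2.883.
ε = (dQ/dP)(P/Q) = (-2.883)(135/1722.530).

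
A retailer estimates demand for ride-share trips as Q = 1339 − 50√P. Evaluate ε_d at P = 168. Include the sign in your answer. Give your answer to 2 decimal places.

-0.47

At P = 168, Q = 690.926.
dQ/dP = −50/(2√P) = -1.929.
ε = (dQ/dP)(P/Q) = (-1.929)(168/690.926).
|ε| < 1, so demand is inelastic at this price.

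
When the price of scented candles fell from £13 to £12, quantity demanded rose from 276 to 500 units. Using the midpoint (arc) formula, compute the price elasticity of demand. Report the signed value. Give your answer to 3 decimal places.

ΔQ = 500 − 276 = 224; ΔP = 12 − 13 = -1.
Midpoints: P̄ = 12.50, Q̄ = 388.0.
ε = (ΔQ/ΔP)(P̄/Q̄) = (224/-1)(12.50/388.0).

-7.216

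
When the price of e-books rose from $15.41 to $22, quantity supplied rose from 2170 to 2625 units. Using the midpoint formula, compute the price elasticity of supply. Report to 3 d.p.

0.539

ΔQ = 2625 − 2170 = 455; ΔP = 22 − 15.41 = 6.59.
Midpoints: P̄ = 18.70, Q̄ = 2397.5.
ε_s = (ΔQ/ΔP)(P̄/Q̄) = (455/6.59)(18.70/2397.5).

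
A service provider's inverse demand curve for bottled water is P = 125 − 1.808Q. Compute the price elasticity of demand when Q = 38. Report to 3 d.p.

-0.819

At Q = 38, P = 125 − 1.808(38) = 56.30.
dP/dQ = −1.808, so dQ/dP = 1/(−1.808) = -0.553.
ε = (dQ/dP)(P/Q) = (-0.553)(56.30/38).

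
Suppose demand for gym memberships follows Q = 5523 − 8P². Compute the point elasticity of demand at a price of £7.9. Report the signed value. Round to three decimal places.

-0.199

At P = 7.9, Q = 5023.720.
dQ/dP = −16P = -126.400.
ε = (dQ/dP)(P/Q) = (-126.400)(7.9/5023.720).
|ε| < 1, so demand is inelastic at this price.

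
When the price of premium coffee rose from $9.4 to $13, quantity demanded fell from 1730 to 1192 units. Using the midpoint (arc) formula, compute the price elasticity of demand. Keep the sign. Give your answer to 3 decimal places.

ΔQ = 1192 − 1730 = -538; ΔP = 13 − 9.4 = 3.6.
Midpoints: P̄ = 11.20, Q̄ = 1461.0.
ε = (ΔQ/ΔP)(P̄/Q̄) = (-538/3.6)(11.20/1461.0).

-1.146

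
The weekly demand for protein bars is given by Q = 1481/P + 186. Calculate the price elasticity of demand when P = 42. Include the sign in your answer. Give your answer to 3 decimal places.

-0.159

At P = 42, Q = 221.262.
dQ/dP = −1481/P² = -0.840.
ε = (dQ/dP)(P/Q) = (-0.840)(42/221.262).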